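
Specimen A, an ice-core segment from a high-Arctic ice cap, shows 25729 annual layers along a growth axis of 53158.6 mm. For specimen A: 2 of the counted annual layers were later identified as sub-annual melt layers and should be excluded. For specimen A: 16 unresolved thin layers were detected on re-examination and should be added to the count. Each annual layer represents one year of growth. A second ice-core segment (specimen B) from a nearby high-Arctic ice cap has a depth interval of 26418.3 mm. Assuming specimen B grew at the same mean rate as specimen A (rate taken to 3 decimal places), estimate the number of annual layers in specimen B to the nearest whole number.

Specimen A: after corrections the count is 25729 − 2 + 16 = 25743 annual layers.
A: Mean rate = 53158.6 mm / 25743 years ≈ 2.065 mm per year.
Specimen B: 26418.3 mm / 2.065 mm per year = 12793.37 years ≈ 12793 annual layers.

12793 annual layers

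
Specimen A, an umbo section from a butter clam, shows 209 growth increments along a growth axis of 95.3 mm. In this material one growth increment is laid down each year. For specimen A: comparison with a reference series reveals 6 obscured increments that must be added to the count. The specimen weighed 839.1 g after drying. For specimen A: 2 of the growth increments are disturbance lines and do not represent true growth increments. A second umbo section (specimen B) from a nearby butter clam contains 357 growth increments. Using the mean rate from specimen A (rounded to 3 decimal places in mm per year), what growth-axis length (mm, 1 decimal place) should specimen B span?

Specimen A: after corrections the count is 209 − 2 + 6 = 213 growth increments.
A: 95.3 mm over 213 years gives 95.3 / 213 ≈ 0.447 mm/yr.
Length of B = 0.447 × 357 = 159.6 mm.

159.6 mm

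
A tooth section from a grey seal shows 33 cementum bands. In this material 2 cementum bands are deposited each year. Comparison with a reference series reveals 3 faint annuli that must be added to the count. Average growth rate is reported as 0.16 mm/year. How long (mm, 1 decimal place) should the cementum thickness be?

Correcting the raw count gives 33 + 3 = 36 true cementum bands.
Dividing by 2 cementum bands per year: 36 / 2 = 18 years.
Predicted length = 0.16 mm/year × 18 years = 2.9 mm.

2.9 mm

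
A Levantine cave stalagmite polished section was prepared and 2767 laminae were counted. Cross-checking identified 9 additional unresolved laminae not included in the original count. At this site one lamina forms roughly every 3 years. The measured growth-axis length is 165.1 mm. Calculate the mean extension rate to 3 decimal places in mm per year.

0.020 mm per year

True lamina count = 2767 + 9 = 2776.
Multiplying by 3 years per lamina: 2776 × 3 = 8328 years.
Mean rate = 165.1 mm / 8328 years ≈ 0.020 mm per year.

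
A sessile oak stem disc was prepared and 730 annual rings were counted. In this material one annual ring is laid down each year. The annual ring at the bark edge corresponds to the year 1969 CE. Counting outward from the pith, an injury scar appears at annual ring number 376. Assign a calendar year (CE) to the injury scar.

The injury scar sits at annual ring 376 from the pith, so 730 − 376 = 354 annual rings formed after it.
1969 − 354 = 1615 CE.

1615 CE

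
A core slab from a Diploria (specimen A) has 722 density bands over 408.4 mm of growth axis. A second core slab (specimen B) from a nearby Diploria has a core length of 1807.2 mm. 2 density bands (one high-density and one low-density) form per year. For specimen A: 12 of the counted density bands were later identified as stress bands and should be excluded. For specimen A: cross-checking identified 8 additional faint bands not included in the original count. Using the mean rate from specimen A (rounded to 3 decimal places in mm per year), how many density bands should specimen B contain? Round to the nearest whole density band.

Specimen A: after corrections the count is 722 − 12 + 8 = 718 density bands.
Specimen A: 718 density bands at 2 per year is 718 / 2 = 359 years.
A: Mean rate = 408.4 mm / 359 years ≈ 1.138 mm/yr.
Specimen B: 1807.2 mm / 1.138 mm per year = 1588.05 years; at 2 density bands per year that is 1588.05 × 2 ≈ 3176 density bands.

3176 density bands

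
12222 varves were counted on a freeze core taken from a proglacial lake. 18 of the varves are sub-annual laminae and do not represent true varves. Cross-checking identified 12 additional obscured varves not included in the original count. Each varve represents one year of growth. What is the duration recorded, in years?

12216 years

After corrections the count is 12222 − 18 + 12 = 12216 varves.
At one varve per year, that is 12216 years.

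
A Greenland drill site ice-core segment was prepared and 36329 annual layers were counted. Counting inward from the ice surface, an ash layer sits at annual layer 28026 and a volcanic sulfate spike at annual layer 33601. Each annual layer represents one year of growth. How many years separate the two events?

Separation: 33601 − 28026 = 5575 annual layers.
At one annual layer per year, 5575 years elapsed between them.

5575 years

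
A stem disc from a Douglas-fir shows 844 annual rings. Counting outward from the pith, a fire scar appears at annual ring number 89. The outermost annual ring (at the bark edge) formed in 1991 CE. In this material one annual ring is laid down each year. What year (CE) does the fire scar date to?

1236 CE

The fire scar sits at annual ring 89 from the pith, so 844 − 89 = 755 annual rings formed after it.
1991 − 755 = 1236 CE.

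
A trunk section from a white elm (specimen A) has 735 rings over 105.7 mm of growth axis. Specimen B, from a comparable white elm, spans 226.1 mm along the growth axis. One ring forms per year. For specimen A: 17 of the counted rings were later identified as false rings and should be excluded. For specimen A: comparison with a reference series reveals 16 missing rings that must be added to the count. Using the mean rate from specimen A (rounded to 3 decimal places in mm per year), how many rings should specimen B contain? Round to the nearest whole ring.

Specimen A: true ring count = 735 − 17 + 16 = 734.
A: Mean rate = 105.7 mm / 734 years ≈ 0.144 mm per year.
B spans 226.1 / 0.144 = 1570.14 years ≈ 1570 rings.

1570 rings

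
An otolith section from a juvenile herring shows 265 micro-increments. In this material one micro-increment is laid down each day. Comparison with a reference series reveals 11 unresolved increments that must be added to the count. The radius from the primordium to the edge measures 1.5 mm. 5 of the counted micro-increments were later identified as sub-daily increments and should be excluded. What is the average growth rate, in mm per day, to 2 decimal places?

After corrections the count is 265 − 5 + 11 = 271 micro-increments.
1.5 mm over 271 days gives 1.5 / 271 ≈ 0.01 mm per day.

0.01 mm per day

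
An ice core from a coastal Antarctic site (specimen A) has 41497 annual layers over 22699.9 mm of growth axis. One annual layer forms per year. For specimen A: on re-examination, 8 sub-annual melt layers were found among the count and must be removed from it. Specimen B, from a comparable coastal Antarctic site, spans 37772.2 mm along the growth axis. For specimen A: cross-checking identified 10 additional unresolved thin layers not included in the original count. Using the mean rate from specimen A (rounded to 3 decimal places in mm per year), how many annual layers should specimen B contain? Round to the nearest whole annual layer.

Specimen A: true annual layer count = 41497 − 8 + 10 = 41499.
A: Mean rate = 22699.9 mm / 41499 years ≈ 0.547 mm/year.
For B, 37772.2 / 0.547 = 69053.38 years ≈ 69053 annual layers.

69053 annual layers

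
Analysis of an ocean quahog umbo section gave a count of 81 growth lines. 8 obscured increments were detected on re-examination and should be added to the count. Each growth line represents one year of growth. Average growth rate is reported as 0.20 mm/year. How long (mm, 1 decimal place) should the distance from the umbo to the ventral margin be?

Adjusted count: 81 + 8 = 89 growth lines.
Length ≈ 0.20 × 89 = 17.8 mm.

17.8 mm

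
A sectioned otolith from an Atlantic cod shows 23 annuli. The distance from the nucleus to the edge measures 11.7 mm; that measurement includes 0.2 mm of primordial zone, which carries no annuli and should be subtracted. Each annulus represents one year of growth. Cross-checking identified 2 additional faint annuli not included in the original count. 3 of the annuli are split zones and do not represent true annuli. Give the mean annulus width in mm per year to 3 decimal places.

After corrections the count is 23 − 3 + 2 = 22 annuli.
Net length = 11.7 − 0.2 = 11.5 mm.
11.5 mm over 22 years gives 11.5 / 22 ≈ 0.523 mm per year.

0.523 mm per year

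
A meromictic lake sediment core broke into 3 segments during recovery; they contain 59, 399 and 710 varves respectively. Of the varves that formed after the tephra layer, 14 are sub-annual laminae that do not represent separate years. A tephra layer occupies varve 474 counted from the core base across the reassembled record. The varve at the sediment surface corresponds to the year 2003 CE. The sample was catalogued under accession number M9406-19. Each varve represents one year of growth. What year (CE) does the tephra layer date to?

Total varves = 59 + 399 + 710 = 1168.
1168 − 474 = 694 varves lie beyond the tephra layer toward the sediment surface.
Removing the 14 false varves leaves 694 − 14 = 680 true varves beyond the tephra layer.
Counting back 680 years from 2003 CE places the tephra layer in 2003 − 680 = 1323 CE.

1323 CE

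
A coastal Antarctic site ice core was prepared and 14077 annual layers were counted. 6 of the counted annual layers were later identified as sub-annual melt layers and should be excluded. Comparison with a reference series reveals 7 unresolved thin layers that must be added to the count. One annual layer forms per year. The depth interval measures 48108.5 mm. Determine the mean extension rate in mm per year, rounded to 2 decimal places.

3.42 mm per year

True annual layer count = 14077 − 6 + 7 = 14078.
Extension rate ≈ 48108.5 / 14078 = 3.42 mm per year.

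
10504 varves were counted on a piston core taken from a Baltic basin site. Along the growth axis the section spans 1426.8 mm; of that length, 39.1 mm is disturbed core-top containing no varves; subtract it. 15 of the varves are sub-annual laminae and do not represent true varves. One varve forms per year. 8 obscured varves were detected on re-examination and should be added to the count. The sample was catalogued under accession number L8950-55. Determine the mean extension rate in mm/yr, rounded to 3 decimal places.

0.132 mm/yr

Adjusted count: 10504 − 15 + 8 = 10497 varves.
Removing the 39.1 mm offcut leaves 1426.8 − 39.1 = 1387.7 mm.
Extension rate ≈ 1387.7 / 10497 = 0.132 mm/yr.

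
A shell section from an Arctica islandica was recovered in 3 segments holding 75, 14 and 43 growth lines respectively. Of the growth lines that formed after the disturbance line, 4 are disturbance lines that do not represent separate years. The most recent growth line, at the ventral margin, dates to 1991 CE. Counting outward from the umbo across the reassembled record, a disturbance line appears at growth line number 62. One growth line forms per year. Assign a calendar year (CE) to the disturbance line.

Total growth lines = 75 + 14 + 43 = 132.
The disturbance line sits at growth line 62 from the umbo, so 132 − 62 = 70 growth lines formed after it.
Removing the 4 false growth lines leaves 70 − 4 = 66 true growth lines beyond the disturbance line.
The growth line at the ventral margin is 1991 CE, so the disturbance line dates to 1991 − 66 = 1925 CE.

1925 CE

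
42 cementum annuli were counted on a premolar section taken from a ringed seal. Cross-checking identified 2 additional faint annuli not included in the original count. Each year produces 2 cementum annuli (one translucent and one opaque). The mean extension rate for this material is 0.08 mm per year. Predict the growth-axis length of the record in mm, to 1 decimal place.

1.8 mm

Correcting the raw count gives 42 + 2 = 44 true cementum annuli.
44 cementum annuli at 2 per year is 44 / 2 = 22 years.
22 years at 0.08 mm/year gives 0.08 × 22 = 1.8 mm.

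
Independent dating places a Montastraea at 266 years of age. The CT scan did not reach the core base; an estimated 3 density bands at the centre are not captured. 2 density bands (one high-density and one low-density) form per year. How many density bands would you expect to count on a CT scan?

529 density bands

266 years at 2 density bands per year gives 266 × 2 = 532 density bands.
532 − 3 missed = 529 density bands expected in the prepared section.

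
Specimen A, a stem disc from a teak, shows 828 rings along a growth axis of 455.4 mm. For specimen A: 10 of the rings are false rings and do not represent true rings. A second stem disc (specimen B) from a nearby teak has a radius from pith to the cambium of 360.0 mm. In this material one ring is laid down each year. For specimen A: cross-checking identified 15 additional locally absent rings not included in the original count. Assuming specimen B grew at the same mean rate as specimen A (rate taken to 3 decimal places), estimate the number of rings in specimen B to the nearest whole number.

658 rings

Specimen A: correcting the raw count gives 828 − 10 + 15 = 833 true rings.
A: Extension rate ≈ 455.4 / 833 = 0.547 mm per year.
Specimen B: 360.0 mm / 0.547 mm per year = 658.14 years ≈ 658 rings.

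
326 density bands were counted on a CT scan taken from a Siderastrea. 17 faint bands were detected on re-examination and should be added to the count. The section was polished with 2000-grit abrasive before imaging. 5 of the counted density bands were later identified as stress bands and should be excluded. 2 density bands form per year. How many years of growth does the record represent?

169 years

Adjusted count: 326 − 5 + 17 = 338 density bands.
With 2 density bands per year, 338 / 2 = 169 years.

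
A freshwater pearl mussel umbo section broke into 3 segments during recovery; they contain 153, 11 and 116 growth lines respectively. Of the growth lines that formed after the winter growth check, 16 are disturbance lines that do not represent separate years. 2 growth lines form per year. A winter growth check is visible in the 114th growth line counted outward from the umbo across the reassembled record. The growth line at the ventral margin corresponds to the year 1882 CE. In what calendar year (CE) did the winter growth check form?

Total growth lines = 153 + 11 + 116 = 280.
Between growth line 114 and the ventral margin there are 280 − 114 = 166 growth lines.
166 − 16 false = 150 true growth lines after the winter growth check.
With 2 growth lines per year, 150 / 2 = 75 years.
1882 − 75 = 1807 CE.

1807 CE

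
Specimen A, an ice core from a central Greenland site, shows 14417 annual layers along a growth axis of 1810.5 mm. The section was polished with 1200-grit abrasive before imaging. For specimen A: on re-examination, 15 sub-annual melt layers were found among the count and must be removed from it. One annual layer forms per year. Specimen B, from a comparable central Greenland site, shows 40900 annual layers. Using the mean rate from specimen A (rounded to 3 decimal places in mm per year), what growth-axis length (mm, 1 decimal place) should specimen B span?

Specimen A: after corrections the count is 14417 − 15 = 14402 annual layers.
A: 1810.5 mm over 14402 years gives 1810.5 / 14402 ≈ 0.126 mm/year.
For B, 0.126 mm/year × 40900 years = 5153.4 mm.

5153.4 mm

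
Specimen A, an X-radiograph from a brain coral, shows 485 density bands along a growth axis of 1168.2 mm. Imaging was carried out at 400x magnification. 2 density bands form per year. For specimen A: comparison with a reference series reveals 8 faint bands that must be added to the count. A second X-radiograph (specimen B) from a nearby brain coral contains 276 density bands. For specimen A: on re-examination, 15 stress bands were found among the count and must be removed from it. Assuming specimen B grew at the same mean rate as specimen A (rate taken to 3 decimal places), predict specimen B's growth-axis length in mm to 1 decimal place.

674.5 mm

Specimen A: after corrections the count is 485 − 15 + 8 = 478 density bands.
Specimen A: 478 density bands at 2 per year is 478 / 2 = 239 years.
A: Mean rate = 1168.2 mm / 239 years ≈ 4.888 mm/yr.
Specimen B: with 2 density bands per year, 276 / 2 = 138 years. For B, 4.888 mm/year × 138 years = 674.5 mm.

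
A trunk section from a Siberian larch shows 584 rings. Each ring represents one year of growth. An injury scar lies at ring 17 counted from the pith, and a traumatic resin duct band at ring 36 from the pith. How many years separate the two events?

36 − 17 = 19 rings lie between the two events.
At one ring per year, 19 years elapsed between them.

19 years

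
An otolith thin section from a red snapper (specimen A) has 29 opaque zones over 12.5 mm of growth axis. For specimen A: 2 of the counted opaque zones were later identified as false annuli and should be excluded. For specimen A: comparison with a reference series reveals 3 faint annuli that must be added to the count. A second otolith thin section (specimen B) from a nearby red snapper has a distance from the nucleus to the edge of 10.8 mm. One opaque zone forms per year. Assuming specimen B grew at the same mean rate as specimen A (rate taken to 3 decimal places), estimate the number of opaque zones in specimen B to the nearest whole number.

26 opaque zones

Specimen A: correcting the raw count gives 29 − 2 + 3 = 30 true opaque zones.
A: 12.5 mm over 30 years gives 12.5 / 30 ≈ 0.417 mm per year.
For B, 10.8 / 0.417 = 25.90 years ≈ 26 opaque zones.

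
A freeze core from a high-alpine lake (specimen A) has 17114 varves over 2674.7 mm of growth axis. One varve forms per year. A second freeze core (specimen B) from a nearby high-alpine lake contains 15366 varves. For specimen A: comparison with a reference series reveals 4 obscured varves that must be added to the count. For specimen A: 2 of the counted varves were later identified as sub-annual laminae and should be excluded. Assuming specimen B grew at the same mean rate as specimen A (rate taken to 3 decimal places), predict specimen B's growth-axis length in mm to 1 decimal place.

2397.1 mm

Specimen A: correcting the raw count gives 17114 − 2 + 4 = 17116 true varves.
A: Extension rate ≈ 2674.7 / 17116 = 0.156 mm/yr.
Length of B = 0.156 × 15366 = 2397.1 mm.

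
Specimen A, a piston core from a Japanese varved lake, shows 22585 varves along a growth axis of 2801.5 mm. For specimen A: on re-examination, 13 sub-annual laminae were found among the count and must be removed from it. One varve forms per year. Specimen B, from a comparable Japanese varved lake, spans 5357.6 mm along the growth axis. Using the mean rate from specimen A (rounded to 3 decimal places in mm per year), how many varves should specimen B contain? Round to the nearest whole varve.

43206 varves

Specimen A: true varve count = 22585 − 13 = 22572.
A: Mean rate = 2801.5 mm / 22572 years ≈ 0.124 mm per year.
B spans 5357.6 / 0.124 = 43206.45 years ≈ 43206 varves.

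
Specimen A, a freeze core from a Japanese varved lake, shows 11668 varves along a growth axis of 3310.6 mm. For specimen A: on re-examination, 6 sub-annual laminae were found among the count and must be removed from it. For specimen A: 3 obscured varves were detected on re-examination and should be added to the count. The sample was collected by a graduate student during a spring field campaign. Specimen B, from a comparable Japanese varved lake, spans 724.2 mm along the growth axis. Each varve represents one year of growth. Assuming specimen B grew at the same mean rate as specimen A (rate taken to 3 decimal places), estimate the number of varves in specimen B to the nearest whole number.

2550 varves

Specimen A: after corrections the count is 11668 − 6 + 3 = 11665 varves.
A: 3310.6 mm over 11665 years gives 3310.6 / 11665 ≈ 0.284 mm/year.
For B, 724.2 / 0.284 = 2550.00 years ≈ 2550 varves.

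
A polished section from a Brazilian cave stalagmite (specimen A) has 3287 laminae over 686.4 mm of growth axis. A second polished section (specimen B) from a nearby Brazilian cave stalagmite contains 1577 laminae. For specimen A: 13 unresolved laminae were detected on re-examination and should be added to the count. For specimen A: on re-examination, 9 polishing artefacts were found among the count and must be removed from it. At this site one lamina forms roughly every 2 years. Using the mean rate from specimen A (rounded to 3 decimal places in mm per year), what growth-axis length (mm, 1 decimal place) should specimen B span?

Specimen A: adjusted count: 3287 − 9 + 13 = 3291 laminae.
Specimen A: multiplying by 2 years per lamina: 3291 × 2 = 6582 years.
A: Extension rate ≈ 686.4 / 6582 = 0.104 mm/year.
Specimen B: 1577 laminae at 2 years each span 1577 × 2 = 3154 years. For B, 0.104 mm/year × 3154 years = 328.0 mm.

328.0 mm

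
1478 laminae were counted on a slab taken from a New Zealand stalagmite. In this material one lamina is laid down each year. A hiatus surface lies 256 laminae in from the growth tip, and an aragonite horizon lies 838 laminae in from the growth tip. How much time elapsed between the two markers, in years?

582 yr

The two markers are separated by 838 − 256 = 582 laminae.
One lamina per year makes the interval 582 years.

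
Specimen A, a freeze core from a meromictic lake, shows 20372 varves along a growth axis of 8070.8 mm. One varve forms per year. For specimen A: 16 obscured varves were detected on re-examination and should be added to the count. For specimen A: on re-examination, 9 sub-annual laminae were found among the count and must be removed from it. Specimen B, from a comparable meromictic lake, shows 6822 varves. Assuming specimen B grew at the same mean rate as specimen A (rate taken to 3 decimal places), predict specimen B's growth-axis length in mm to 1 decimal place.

Specimen A: adjusted count: 20372 − 9 + 16 = 20379 varves.
A: Extension rate ≈ 8070.8 / 20379 = 0.396 mm/year.
Length of B = 0.396 × 6822 = 2701.5 mm.

2701.5 mm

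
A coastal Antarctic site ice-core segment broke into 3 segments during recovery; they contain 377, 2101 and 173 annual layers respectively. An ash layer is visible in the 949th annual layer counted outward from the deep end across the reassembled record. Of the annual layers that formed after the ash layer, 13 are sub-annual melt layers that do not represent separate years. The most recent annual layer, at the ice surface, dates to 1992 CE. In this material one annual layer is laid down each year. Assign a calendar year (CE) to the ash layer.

303 CE

Total annual layers = 377 + 2101 + 173 = 2651.
The ash layer sits at annual layer 949 from the deep end, so 2651 − 949 = 1702 annual layers formed after it.
Removing the 13 false annual layers leaves 1702 − 13 = 1689 true annual layers beyond the ash layer.
Counting back 1689 years from 1992 CE places the ash layer in 1992 − 1689 = 303 CE.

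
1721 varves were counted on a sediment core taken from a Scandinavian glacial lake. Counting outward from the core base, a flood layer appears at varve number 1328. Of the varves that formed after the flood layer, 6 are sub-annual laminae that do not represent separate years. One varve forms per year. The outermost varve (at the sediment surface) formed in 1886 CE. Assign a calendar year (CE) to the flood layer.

Between varve 1328 and the sediment surface there are 1721 − 1328 = 393 varves.
Excluding 6 false varves: 393 − 6 = 387.
Counting back 387 years from 1886 CE places the flood layer in 1886 − 387 = 1499 CE.

1499 CE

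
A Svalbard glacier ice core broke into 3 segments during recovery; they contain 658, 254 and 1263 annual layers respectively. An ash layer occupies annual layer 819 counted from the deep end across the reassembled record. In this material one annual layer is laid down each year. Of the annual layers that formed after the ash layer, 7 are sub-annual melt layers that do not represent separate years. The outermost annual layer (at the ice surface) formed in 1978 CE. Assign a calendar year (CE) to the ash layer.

629 CE

Total annual layers = 658 + 254 + 1263 = 2175.
The ash layer sits at annual layer 819 from the deep end, so 2175 − 819 = 1356 annual layers formed after it.
1356 − 7 false = 1349 true annual layers after the ash layer.
1978 − 1349 = 629 CE.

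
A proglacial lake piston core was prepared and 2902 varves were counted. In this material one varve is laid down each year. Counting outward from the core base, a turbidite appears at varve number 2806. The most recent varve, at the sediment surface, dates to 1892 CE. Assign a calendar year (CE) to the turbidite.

1796 CE

The turbidite sits at varve 2806 from the core base, so 2902 − 2806 = 96 varves formed after it.
Counting back 96 years from 1892 CE places the turbidite in 1892 − 96 = 1796 CE.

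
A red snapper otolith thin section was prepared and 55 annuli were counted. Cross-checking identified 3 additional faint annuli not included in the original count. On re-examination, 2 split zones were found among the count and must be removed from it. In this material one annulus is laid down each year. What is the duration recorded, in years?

56 years

True annulus count = 55 − 2 + 3 = 56.
With a one-to-one annulus periodicity this is 56 years.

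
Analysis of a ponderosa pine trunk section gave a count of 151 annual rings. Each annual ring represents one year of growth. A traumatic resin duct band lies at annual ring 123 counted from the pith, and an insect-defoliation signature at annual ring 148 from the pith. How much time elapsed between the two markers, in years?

25 years

Separation: 148 − 123 = 25 annual rings.
That is 25 years at one annual ring per year.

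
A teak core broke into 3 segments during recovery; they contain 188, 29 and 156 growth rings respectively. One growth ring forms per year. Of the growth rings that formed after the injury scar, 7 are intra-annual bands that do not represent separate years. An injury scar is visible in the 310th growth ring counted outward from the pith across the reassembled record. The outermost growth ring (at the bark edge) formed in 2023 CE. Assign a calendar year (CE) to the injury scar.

Total growth rings = 188 + 29 + 156 = 373.
The injury scar sits at growth ring 310 from the pith, so 373 − 310 = 63 growth rings formed after it.
Removing the 7 false growth rings leaves 63 − 7 = 56 true growth rings beyond the injury scar.
2023 − 56 = 1967 CE.

1967 CE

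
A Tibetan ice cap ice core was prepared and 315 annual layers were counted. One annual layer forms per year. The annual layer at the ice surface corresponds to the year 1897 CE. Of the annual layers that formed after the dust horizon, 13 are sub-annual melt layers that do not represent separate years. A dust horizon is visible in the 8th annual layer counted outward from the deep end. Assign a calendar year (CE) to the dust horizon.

1603 CE

The dust horizon sits at annual layer 8 from the deep end, so 315 − 8 = 307 annual layers formed after it.
307 − 13 false = 294 true annual layers after the dust horizon.
1897 − 294 = 1603 CE.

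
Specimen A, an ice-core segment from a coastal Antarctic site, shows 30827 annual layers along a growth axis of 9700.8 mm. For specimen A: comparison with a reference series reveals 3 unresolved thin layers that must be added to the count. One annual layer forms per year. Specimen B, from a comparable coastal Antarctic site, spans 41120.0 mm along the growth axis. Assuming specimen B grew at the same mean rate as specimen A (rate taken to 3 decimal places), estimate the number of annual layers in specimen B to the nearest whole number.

Specimen A: adjusted count: 30827 + 3 = 30830 annual layers.
A: Extension rate ≈ 9700.8 / 30830 = 0.315 mm per year.
B spans 41120.0 / 0.315 = 130539.68 years ≈ 130540 annual layers.

130540 annual layers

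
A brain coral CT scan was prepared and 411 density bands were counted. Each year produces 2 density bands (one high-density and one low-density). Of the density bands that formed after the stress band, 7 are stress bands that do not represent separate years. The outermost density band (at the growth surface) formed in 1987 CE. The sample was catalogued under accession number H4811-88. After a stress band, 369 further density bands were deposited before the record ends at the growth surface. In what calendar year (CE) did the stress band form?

1806 CE

369 density bands post-date the stress band.
369 − 7 false = 362 true density bands after the stress band.
With 2 density bands per year, 362 / 2 = 181 years.
The density band at the growth surface is 1987 CE, so the stress band dates to 1987 − 181 = 1806 CE.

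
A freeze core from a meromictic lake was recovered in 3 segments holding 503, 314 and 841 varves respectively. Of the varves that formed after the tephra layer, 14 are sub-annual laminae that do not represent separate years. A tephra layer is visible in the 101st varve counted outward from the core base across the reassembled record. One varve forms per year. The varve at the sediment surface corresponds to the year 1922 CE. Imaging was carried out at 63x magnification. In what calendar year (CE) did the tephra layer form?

379 CE

Total varves = 503 + 314 + 841 = 1658.
Between varve 101 and the sediment surface there are 1658 − 101 = 1557 varves.
Excluding 14 false varves: 1557 − 14 = 1543.
1922 − 1543 = 379 CE.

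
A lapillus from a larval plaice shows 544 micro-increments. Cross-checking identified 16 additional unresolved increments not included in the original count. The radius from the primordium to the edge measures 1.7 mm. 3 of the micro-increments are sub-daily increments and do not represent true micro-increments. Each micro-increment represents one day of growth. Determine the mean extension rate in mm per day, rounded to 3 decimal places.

0.003 mm per day

Correcting the raw count gives 544 − 3 + 16 = 557 true micro-increments.
1.7 mm over 557 days gives 1.7 / 557 ≈ 0.003 mm per day.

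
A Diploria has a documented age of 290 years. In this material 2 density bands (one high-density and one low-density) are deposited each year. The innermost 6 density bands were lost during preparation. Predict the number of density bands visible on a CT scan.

Expected density bands: 290 × 2 = 580.
Subtracting the 6 density bands not captured gives 580 − 6 = 574 density bands in the record.

574 density bands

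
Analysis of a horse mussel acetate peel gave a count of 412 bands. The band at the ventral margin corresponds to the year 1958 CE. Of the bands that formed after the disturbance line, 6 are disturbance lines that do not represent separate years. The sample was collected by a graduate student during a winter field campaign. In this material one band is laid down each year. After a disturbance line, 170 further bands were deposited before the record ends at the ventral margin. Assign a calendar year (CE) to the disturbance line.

There are 170 bands younger than the disturbance line.
170 − 6 false = 164 true bands after the disturbance line.
The band at the ventral margin is 1958 CE, so the disturbance line dates to 1958 − 164 = 1794 CE.

1794 CE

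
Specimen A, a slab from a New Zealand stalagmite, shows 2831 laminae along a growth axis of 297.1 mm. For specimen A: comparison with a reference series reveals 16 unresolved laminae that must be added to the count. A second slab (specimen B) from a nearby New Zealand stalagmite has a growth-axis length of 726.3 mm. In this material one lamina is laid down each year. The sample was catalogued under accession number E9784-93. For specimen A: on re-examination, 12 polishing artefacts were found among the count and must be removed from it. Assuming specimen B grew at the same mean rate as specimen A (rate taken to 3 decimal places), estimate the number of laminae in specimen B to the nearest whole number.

6917 laminae

Specimen A: correcting the raw count gives 2831 − 12 + 16 = 2835 true laminae.
A: Mean rate = 297.1 mm / 2835 years ≈ 0.105 mm per year.
Specimen B: 726.3 mm / 0.105 mm per year = 6917.14 years ≈ 6917 laminae.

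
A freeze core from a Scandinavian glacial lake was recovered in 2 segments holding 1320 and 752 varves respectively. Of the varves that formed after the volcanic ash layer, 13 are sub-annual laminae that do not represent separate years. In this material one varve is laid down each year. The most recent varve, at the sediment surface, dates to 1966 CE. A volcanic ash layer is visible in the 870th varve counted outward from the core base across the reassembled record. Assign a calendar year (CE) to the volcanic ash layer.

777 CE

Total varves = 1320 + 752 = 2072.
2072 − 870 = 1202 varves lie beyond the volcanic ash layer toward the sediment surface.
1202 − 13 false = 1189 true varves after the volcanic ash layer.
1966 − 1189 = 777 CE.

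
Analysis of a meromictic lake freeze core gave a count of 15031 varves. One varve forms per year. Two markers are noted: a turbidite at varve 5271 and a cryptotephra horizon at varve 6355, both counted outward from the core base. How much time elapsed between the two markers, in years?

6355 − 5271 = 1084 varves lie between the two events.
That is 1084 years at one varve per year.

1084 years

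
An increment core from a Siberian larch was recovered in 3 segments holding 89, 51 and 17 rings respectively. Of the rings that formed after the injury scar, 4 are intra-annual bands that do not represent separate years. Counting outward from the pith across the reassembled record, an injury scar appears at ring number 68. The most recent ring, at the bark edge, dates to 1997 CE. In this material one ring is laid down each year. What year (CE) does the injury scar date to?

1912 CE

Total rings = 89 + 51 + 17 = 157.
Between ring 68 and the bark edge there are 157 − 68 = 89 rings.
Removing the 4 false rings leaves 89 − 4 = 85 true rings beyond the injury scar.
Counting back 85 years from 1997 CE places the injury scar in 1997 − 85 = 1912 CE.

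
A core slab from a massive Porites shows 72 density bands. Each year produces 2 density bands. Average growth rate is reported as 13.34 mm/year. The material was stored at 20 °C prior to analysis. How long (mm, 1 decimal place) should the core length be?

480.2 mm

72 density bands at 2 per year is 72 / 2 = 36 years.
Length ≈ 13.34 × 36 = 480.2 mm.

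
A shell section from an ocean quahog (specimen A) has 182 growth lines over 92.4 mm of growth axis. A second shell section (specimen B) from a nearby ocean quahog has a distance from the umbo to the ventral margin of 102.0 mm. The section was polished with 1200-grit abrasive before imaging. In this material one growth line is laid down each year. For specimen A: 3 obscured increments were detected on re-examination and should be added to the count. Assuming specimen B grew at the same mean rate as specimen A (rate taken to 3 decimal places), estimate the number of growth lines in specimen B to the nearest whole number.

204 growth lines

Specimen A: correcting the raw count gives 182 + 3 = 185 true growth lines.
A: Mean rate = 92.4 mm / 185 years ≈ 0.499 mm per year.
B spans 102.0 / 0.499 = 204.41 years ≈ 204 growth lines.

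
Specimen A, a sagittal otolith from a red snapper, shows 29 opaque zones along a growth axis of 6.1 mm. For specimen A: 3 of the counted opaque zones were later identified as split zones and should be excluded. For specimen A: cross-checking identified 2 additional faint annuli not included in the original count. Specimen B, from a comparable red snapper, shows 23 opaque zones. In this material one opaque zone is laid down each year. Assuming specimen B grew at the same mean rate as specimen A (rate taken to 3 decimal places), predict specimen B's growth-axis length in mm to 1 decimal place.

5.0 mm

Specimen A: correcting the raw count gives 29 − 3 + 2 = 28 true opaque zones.
A: Extension rate ≈ 6.1 / 28 = 0.218 mm/year.
For B, 0.218 mm/year × 23 years = 5.0 mm.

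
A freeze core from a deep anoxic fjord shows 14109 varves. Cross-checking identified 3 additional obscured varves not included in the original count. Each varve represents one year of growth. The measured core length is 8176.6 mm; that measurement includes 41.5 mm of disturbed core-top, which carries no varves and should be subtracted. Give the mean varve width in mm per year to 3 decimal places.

0.576 mm per year

Adjusted count: 14109 + 3 = 14112 varves.
The growth record spans 8176.6 − 41.5 = 8135.1 mm.
Extension rate ≈ 8135.1 / 14112 = 0.576 mm per year.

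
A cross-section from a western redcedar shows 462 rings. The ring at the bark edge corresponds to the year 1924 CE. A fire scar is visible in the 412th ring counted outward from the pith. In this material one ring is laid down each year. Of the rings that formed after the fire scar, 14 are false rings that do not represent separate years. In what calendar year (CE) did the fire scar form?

1888 CE

462 − 412 = 50 rings lie beyond the fire scar toward the bark edge.
Removing the 14 false rings leaves 50 − 14 = 36 true rings beyond the fire scar.
Counting back 36 years from 1924 CE places the fire scar in 1924 − 36 = 1888 CE.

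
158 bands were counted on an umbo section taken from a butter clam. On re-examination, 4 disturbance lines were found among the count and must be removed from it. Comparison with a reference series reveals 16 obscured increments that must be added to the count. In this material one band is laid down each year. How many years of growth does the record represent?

170 yr

True band count = 158 − 4 + 16 = 170.
At one band per year, that is 170 years.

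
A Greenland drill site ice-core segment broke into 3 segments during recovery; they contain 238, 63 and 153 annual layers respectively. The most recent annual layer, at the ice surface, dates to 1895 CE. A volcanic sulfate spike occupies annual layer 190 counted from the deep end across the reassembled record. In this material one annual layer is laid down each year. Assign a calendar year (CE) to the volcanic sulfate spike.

1631 CE

Total annual layers = 238 + 63 + 153 = 454.
The volcanic sulfate spike sits at annual layer 190 from the deep end, so 454 − 190 = 264 annual layers formed after it.
Counting back 264 years from 1895 CE places the volcanic sulfate spike in 1895 − 264 = 1631 CE.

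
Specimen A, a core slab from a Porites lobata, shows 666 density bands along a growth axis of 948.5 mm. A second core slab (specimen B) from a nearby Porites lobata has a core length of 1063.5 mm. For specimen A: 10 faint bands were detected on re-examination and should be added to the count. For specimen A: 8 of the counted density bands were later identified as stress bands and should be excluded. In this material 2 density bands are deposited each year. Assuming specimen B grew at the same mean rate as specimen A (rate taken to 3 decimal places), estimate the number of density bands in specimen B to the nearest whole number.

749 density bands

Specimen A: adjusted count: 666 − 8 + 10 = 668 density bands.
Specimen A: with 2 density bands per year, 668 / 2 = 334 years.
A: Extension rate ≈ 948.5 / 334 = 2.840 mm/year.
For B, 1063.5 / 2.840 = 374.47 years; at 2 density bands per year that is 374.47 × 2 ≈ 749 density bands.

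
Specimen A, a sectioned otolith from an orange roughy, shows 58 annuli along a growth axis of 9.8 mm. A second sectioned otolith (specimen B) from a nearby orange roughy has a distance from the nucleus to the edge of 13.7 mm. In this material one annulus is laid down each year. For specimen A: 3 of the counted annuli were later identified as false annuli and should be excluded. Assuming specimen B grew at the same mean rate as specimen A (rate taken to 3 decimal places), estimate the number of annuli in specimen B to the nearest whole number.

77 annuli

Specimen A: after corrections the count is 58 − 3 = 55 annuli.
A: 9.8 mm over 55 years gives 9.8 / 55 ≈ 0.178 mm/year.
Specimen B: 13.7 mm / 0.178 mm per year = 76.97 years ≈ 77 annuli.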